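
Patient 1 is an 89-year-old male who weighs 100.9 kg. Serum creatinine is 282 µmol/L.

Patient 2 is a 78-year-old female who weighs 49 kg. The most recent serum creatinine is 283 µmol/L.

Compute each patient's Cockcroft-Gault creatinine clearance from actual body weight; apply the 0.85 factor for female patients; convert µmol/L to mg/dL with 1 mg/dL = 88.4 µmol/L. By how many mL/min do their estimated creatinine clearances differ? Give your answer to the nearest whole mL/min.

Patient 1: SCr = 282 / 88.4 = 3.19 mg/dL
Patient 1: CrCl = (140 − 89) × 100.9 / (72 × 3.19) = 5145.9 / 229.68 ≈ 22.4 mL/min
Patient 2: SCr = 283 / 88.4 = 3.201 mg/dL
Patient 2: CrCl = (140 − 78) × 49 / (72 × 3.201) × 0.85 = 3038.0 / 230.47 × 0.85 ≈ 11.2 mL/min
|22.4 − 11.2| = 11.2 mL/min

11 mL/min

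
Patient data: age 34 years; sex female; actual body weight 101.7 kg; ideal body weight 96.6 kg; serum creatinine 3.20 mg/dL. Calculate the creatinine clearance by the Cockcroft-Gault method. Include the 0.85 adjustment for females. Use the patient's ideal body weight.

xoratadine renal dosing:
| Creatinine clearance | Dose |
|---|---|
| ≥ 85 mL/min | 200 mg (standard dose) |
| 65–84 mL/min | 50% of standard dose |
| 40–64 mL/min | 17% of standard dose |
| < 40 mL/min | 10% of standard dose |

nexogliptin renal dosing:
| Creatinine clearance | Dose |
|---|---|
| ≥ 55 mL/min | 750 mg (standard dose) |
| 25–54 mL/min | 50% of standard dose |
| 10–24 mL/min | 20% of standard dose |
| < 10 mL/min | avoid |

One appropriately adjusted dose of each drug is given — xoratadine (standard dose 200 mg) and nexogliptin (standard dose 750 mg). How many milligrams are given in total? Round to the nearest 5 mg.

CrCl = (140 − 34) × 96.6 / (72 × 3.2) × 0.85 = 10239.6 / 230.40 × 0.85 ≈ 37.8 mL/min
CrCl ≈ 38 mL/min.
xoratadine: < 40 mL/min → 10% of 200 mg = 20 mg.
nexogliptin: 25–54 mL/min → 50% of 750 mg = 375 mg.
Total = 20 + 375 = 395 mg.

395 mg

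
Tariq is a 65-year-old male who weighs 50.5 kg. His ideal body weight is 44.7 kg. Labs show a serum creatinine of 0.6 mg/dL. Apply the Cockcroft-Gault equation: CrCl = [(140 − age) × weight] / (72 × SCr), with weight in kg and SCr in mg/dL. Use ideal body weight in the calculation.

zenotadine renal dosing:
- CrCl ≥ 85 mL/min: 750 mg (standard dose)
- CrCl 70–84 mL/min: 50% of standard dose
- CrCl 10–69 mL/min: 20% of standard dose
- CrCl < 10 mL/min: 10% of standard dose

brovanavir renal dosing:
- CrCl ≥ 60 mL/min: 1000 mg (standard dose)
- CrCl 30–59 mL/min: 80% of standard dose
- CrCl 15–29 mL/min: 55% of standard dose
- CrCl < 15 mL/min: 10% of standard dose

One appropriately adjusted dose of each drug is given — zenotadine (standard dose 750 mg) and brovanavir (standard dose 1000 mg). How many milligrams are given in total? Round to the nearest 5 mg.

1375 mg

CrCl = (140 − 65) × 44.7 / (72 × 0.6) = 3352.5 / 43.20 ≈ 77.6 mL/min
CrCl ≈ 78 mL/min.
zenotadine: 70–84 mL/min → 50% of 750 mg = 375 mg.
brovanavir: ≥ 60 mL/min → 100% of 1000 mg = 1000 mg.
Total = 375 + 1000 = 1375 mg.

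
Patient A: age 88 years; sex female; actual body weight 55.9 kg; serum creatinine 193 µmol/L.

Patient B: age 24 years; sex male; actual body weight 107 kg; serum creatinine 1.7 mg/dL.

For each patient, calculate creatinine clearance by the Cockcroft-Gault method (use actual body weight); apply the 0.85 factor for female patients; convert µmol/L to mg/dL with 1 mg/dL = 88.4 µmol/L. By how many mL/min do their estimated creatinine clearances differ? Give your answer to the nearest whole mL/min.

86 mL/min

Patient A: SCr = 193 / 88.4 = 2.183 mg/dL
Patient A: CrCl = (140 − 88) × 55.9 / (72 × 2.183) × 0.85 = 2906.8 / 157.18 × 0.85 ≈ 15.7 mL/min
Patient B: CrCl = (140 − 24) × 107 / (72 × 1.7) = 12412.0 / 122.40 ≈ 101.4 mL/min
|15.7 − 101.4| = 85.7 mL/min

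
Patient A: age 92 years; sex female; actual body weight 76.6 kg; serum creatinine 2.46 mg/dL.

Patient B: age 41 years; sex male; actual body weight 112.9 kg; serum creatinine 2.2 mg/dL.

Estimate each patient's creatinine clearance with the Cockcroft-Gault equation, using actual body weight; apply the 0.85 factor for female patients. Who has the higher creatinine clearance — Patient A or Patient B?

Patient B

Patient A: CrCl = (140 − 92) × 76.6 / (72 × 2.46) × 0.85 = 3676.8 / 177.12 × 0.85 ≈ 17.6 mL/min
Patient B: CrCl = (140 − 41) × 112.9 / (72 × 2.2) = 11177.1 / 158.40 ≈ 70.6 mL/min
17.6 vs 70.6 mL/min → Patient B is higher.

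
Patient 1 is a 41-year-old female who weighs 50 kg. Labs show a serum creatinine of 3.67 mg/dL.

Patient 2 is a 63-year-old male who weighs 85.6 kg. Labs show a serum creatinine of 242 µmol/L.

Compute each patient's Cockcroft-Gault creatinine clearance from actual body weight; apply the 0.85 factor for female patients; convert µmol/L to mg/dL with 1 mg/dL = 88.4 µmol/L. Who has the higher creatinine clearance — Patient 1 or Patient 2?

Patient 2

Patient 1: CrCl = (140 − 41) × 50 / (72 × 3.67) × 0.85 = 4950.0 / 264.24 × 0.85 ≈ 15.9 mL/min
Patient 2: SCr = 242 / 88.4 = 2.738 mg/dL
Patient 2: CrCl = (140 − 63) × 85.6 / (72 × 2.738) = 6591.2 / 197.14 ≈ 33.4 mL/min
15.9 vs 33.4 mL/min → Patient 2 is higher.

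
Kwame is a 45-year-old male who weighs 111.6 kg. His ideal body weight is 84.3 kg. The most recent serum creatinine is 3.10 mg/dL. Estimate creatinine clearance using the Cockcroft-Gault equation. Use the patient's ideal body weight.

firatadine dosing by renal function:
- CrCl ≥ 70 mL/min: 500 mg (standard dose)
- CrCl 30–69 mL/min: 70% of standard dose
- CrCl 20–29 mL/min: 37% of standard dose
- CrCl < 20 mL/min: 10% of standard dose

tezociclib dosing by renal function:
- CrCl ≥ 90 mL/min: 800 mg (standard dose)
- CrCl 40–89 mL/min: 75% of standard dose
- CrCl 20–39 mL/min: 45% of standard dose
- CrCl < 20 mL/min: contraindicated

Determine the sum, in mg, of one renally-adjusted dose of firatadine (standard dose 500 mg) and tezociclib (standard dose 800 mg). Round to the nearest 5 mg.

710 mg

CrCl = (140 − 45) × 84.3 / (72 × 3.1) = 8008.5 / 223.20 ≈ 35.9 mL/min
CrCl ≈ 36 mL/min.
firatadine: 30–69 mL/min → 70% of 500 mg = 350 mg.
tezociclib: 20–39 mL/min → 45% of 800 mg = 360 mg.
Total = 350 + 360 = 710 mg.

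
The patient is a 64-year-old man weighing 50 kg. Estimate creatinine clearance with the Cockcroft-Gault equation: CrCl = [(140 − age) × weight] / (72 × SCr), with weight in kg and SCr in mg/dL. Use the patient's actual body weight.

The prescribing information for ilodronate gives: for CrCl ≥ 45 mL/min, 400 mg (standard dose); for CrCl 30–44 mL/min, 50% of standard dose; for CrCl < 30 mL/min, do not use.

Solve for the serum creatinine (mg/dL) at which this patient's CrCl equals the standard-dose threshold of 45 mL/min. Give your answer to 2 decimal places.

Standard dose requires CrCl ≥ 45 mL/min.
Set (140 − 64) × 50 / (72 × SCr) = 45
SCr = (140 − 64) × 50 / (72 × 45) = 1.173 mg/dL

1.17 mg/dL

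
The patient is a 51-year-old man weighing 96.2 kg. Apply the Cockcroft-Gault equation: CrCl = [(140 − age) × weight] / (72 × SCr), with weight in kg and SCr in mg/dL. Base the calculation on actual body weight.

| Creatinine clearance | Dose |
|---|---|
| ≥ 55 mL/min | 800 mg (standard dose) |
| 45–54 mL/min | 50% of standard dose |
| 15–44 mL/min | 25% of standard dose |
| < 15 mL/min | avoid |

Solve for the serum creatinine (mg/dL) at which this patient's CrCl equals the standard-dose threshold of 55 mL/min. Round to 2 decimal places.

Standard dose requires CrCl ≥ 55 mL/min.
Set (140 − 51) × 96.2 / (72 × SCr) = 55
SCr = (140 − 51) × 96.2 / (72 × 55) = 2.162 mg/dL

2.16 mg/dL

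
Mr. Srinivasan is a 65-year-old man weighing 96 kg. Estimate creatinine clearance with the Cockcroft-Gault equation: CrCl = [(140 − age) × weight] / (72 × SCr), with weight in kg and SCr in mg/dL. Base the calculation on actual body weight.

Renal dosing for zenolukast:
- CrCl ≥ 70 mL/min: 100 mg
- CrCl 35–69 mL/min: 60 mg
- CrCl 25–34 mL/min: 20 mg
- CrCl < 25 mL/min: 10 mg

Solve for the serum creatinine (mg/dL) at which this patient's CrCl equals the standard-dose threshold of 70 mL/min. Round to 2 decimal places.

1.43 mg/dL

Standard dose requires CrCl ≥ 70 mL/min.
Set (140 − 65) × 96 / (72 × SCr) = 70
SCr = (140 − 65) × 96 / (72 × 70) = 1.429 mg/dL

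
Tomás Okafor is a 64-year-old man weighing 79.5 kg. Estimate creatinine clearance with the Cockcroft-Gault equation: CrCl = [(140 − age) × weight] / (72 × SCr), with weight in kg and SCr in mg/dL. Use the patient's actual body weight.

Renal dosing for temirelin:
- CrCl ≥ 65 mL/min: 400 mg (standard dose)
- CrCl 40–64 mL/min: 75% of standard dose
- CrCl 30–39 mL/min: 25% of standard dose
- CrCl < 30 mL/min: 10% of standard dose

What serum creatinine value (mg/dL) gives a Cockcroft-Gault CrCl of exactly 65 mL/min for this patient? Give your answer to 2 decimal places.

Standard dose requires CrCl ≥ 65 mL/min.
Set (140 − 64) × 79.5 / (72 × SCr) = 65
SCr = (140 − 64) × 79.5 / (72 × 65) = 1.291 mg/dL

1.29 mg/dL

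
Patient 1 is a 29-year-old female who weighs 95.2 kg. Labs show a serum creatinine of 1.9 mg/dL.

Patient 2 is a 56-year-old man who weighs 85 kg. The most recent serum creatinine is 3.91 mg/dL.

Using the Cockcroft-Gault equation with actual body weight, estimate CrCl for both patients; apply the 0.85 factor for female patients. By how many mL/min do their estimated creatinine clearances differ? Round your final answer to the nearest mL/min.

Patient 1: CrCl = (140 − 29) × 95.2 / (72 × 1.9) × 0.85 = 10567.2 / 136.80 × 0.85 ≈ 65.7 mL/min
Patient 2: CrCl = (140 − 56) × 85 / (72 × 3.91) = 7140.0 / 281.52 ≈ 25.4 mL/min
|65.7 − 25.4| = 40.3 mL/min

40 mL/min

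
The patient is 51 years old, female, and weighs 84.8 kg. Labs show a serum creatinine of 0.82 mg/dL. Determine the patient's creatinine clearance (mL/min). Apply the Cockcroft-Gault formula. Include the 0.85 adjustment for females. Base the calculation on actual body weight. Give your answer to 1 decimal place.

108.7 mL/min

CrCl = (140 − 51) × 84.8 / (72 × 0.82) × 0.85 = 7547.2 / 59.04 × 0.85 ≈ 108.7 mL/min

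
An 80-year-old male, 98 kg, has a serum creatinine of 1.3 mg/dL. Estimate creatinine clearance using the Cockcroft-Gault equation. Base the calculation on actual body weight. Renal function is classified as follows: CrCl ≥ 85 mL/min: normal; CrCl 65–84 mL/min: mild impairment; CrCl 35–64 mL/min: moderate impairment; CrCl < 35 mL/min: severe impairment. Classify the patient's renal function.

CrCl = (140 − 80) × 98 / (72 × 1.3) = 5880.0 / 93.60 ≈ 62.8 mL/min
63 mL/min falls in the 'moderate impairment' range.

moderate impairment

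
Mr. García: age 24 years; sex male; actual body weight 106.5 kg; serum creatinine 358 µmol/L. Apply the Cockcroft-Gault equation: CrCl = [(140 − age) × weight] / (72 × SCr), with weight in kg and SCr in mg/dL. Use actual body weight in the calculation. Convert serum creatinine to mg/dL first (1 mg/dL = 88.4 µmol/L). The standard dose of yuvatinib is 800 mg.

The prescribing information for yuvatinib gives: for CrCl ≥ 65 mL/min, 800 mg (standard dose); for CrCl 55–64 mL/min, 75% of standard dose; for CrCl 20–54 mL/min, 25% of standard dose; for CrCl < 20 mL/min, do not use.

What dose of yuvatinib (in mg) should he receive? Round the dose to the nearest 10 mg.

SCr = 358 / 88.4 = 4.05 mg/dL
CrCl = (140 − 24) × 106.5 / (72 × 4.05) = 12354.0 / 291.60 ≈ 42.4 mL/min
CrCl ≈ 42 mL/min → bracket 20–54 mL/min.
25% of 800 mg = 200 mg

200 mg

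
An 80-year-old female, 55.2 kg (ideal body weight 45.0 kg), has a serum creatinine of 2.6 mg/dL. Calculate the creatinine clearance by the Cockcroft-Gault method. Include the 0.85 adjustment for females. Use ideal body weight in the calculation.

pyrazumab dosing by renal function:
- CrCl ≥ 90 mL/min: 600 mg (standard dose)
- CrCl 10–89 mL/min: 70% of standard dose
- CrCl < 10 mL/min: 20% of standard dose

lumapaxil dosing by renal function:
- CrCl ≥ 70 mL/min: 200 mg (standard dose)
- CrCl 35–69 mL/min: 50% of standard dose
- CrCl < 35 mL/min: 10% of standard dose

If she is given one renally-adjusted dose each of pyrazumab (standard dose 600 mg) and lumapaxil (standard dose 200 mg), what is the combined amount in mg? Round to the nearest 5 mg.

440 mg

CrCl = (140 − 80) × 45 / (72 × 2.6) × 0.85 = 2700.0 / 187.20 × 0.85 ≈ 12.3 mL/min
CrCl ≈ 12 mL/min.
pyrazumab: 10–89 mL/min → 70% of 600 mg = 420 mg.
lumapaxil: < 35 mL/min → 10% of 200 mg = 20 mg.
Total = 420 + 20 = 440 mg.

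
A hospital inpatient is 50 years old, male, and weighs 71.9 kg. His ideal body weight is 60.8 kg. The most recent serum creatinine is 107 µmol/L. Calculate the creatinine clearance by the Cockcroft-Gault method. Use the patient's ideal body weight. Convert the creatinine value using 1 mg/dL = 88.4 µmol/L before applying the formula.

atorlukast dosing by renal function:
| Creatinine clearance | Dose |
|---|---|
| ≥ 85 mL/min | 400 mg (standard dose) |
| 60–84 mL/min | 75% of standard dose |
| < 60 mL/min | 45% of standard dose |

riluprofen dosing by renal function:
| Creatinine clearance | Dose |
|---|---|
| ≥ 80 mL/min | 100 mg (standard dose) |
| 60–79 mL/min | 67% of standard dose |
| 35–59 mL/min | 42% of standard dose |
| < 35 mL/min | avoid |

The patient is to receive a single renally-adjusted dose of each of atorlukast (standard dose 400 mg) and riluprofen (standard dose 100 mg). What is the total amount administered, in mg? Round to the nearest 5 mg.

365 mg

SCr = 107 / 88.4 = 1.21 mg/dL
CrCl = (140 − 50) × 60.8 / (72 × 1.21) = 5472.0 / 87.12 ≈ 62.8 mL/min
CrCl ≈ 63 mL/min.
atorlukast: 60–84 mL/min → 75% of 400 mg = 300 mg.
riluprofen: 60–79 mL/min → 67% of 100 mg = 67 mg.
Total = 300 + 67 = 367 mg.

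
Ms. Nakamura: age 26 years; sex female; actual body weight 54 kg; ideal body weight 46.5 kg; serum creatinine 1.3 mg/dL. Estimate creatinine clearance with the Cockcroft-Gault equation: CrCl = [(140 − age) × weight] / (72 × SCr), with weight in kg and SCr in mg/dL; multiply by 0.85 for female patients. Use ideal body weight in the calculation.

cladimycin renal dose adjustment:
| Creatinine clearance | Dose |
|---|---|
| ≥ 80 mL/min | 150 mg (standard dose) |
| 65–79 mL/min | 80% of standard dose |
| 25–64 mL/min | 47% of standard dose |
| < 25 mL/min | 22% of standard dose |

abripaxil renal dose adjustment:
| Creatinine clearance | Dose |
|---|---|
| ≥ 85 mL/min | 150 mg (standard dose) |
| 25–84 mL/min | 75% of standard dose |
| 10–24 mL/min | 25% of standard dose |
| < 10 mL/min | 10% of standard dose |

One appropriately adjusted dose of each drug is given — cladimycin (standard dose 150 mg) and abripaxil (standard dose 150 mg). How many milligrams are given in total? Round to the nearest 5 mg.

CrCl = (140 − 26) × 46.5 / (72 × 1.3) × 0.85 = 5301.0 / 93.60 × 0.85 ≈ 48.1 mL/min
CrCl ≈ 48 mL/min.
cladimycin: 25–64 mL/min → 47% of 150 mg = 70.5 mg.
abripaxil: 25–84 mL/min → 75% of 150 mg = 112.5 mg.
Total = 70.5 + 112.5 = 183 mg.

185 mg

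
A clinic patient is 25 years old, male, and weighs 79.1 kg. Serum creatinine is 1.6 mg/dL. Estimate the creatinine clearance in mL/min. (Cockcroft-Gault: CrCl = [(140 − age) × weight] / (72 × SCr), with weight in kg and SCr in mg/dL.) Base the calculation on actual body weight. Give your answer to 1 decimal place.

79.0 mL/min

CrCl = (140 − 25) × 79.1 / (72 × 1.6) = 9096.5 / 115.20 ≈ 79.0 mL/min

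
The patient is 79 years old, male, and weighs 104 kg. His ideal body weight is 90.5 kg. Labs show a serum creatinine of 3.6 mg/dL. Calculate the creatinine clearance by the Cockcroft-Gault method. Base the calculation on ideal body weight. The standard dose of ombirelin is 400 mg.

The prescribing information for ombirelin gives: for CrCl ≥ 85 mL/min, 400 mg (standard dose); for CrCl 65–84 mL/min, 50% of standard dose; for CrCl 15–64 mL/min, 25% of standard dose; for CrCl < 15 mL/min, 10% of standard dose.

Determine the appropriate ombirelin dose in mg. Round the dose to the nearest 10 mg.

100 mg

CrCl = (140 − 79) × 90.5 / (72 × 3.6) = 5520.5 / 259.20 ≈ 21.3 mL/min
CrCl ≈ 21 mL/min → bracket 15–64 mL/min.
25% of 400 mg = 100 mg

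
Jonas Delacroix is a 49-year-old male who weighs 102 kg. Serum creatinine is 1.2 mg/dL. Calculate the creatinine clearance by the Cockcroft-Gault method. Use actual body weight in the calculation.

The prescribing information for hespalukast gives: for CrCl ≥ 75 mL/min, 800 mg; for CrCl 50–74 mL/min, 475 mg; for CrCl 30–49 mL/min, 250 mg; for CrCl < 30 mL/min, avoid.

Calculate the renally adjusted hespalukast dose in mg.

CrCl = (140 − 49) × 102 / (72 × 1.2) = 9282.0 / 86.40 ≈ 107.4 mL/min
CrCl ≈ 107 mL/min → bracket ≥ 75 mL/min.
Dose for this bracket: 800 mg.

800 mg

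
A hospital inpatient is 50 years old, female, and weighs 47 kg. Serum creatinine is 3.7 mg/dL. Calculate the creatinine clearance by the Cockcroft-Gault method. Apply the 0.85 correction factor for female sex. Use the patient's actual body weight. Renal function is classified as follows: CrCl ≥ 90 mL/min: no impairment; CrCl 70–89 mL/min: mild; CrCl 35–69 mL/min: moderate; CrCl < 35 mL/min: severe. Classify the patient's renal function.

CrCl = (140 − 50) × 47 / (72 × 3.7) × 0.85 = 4230.0 / 266.40 × 0.85 ≈ 13.5 mL/min
13 mL/min falls in the 'severe' range.

severe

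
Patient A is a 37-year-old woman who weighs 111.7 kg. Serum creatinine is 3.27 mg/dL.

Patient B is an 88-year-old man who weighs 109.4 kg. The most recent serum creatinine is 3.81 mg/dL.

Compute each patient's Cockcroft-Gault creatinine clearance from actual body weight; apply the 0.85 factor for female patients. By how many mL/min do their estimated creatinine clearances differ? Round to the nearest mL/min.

21 mL/min

Patient A: CrCl = (140 − 37) × 111.7 / (72 × 3.27) × 0.85 = 11505.1 / 235.44 × 0.85 ≈ 41.5 mL/min
Patient B: CrCl = (140 − 88) × 109.4 / (72 × 3.81) = 5688.8 / 274.32 ≈ 20.7 mL/min
|41.5 − 20.7| = 20.8 mL/min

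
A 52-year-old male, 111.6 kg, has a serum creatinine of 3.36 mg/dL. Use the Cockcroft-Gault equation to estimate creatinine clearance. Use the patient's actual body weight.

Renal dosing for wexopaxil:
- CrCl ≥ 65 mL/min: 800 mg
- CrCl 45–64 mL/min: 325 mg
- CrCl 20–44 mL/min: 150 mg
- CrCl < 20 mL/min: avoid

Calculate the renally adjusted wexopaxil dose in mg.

150 mg

CrCl = (140 − 52) × 111.6 / (72 × 3.36) = 9820.8 / 241.92 ≈ 40.6 mL/min
CrCl ≈ 41 mL/min → bracket 20–44 mL/min.
Dose for this bracket: 150 mg.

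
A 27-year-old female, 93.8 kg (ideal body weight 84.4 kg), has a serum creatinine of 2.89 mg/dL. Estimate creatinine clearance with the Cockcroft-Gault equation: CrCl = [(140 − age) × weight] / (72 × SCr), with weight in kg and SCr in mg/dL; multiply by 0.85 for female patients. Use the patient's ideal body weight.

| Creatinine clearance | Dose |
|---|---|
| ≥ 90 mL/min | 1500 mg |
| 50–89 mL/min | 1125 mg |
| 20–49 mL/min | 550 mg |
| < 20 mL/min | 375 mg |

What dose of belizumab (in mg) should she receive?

550 mg

CrCl = (140 − 27) × 84.4 / (72 × 2.89) × 0.85 = 9537.2 / 208.08 × 0.85 ≈ 39.0 mL/min
CrCl ≈ 39 mL/min → bracket 20–49 mL/min.
Dose for this bracket: 550 mg.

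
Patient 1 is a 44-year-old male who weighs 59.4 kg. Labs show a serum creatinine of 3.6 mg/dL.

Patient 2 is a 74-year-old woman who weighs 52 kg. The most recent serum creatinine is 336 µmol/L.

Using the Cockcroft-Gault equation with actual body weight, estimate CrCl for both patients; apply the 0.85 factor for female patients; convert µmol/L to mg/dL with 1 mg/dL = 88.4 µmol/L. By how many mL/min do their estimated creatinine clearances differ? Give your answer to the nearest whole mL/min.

11 mL/min

Patient 1: CrCl = (140 − 44) × 59.4 / (72 × 3.6) = 5702.4 / 259.20 ≈ 22.0 mL/min
Patient 2: SCr = 336 / 88.4 = 3.801 mg/dL
Patient 2: CrCl = (140 − 74) × 52 / (72 × 3.801) × 0.85 = 3432.0 / 273.67 × 0.85 ≈ 10.7 mL/min
|22.0 − 10.7| = 11.3 mL/min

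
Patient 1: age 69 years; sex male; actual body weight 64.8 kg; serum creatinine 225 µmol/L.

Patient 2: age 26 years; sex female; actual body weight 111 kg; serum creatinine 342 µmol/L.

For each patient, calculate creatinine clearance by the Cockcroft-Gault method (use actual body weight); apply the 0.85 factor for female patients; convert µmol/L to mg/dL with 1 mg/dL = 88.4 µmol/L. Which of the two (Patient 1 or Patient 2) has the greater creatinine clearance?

Patient 2

Patient 1: SCr = 225 / 88.4 = 2.545 mg/dL
Patient 1: CrCl = (140 − 69) × 64.8 / (72 × 2.545) = 4600.8 / 183.24 ≈ 25.1 mL/min
Patient 2: SCr = 342 / 88.4 = 3.869 mg/dL
Patient 2: CrCl = (140 − 26) × 111 / (72 × 3.869) × 0.85 = 12654.0 / 278.57 × 0.85 ≈ 38.6 mL/min
25.1 vs 38.6 mL/min → Patient 2 is higher.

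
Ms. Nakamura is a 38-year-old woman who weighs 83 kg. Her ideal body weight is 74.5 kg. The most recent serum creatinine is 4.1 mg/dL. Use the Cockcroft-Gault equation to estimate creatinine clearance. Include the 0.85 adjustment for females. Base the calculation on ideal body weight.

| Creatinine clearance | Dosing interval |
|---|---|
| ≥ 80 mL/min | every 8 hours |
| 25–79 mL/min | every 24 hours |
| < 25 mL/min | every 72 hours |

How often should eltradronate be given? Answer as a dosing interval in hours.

every 72 hours

CrCl = (140 − 38) × 74.5 / (72 × 4.1) × 0.85 = 7599.0 / 295.20 × 0.85 ≈ 21.9 mL/min
CrCl ≈ 22 mL/min → bracket < 25 mL/min → every 72 hours.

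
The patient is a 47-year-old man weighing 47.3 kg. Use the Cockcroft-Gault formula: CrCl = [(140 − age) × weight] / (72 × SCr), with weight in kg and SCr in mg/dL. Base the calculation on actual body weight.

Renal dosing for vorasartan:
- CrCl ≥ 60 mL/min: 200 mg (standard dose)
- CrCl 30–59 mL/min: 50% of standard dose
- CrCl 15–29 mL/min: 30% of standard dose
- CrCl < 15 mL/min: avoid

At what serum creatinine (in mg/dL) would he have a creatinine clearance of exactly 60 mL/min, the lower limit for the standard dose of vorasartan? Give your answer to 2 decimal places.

Standard dose requires CrCl ≥ 60 mL/min.
Set (140 − 47) × 47.3 / (72 × SCr) = 60
SCr = (140 − 47) × 47.3 / (72 × 60) = 1.018 mg/dL

1.02 mg/dL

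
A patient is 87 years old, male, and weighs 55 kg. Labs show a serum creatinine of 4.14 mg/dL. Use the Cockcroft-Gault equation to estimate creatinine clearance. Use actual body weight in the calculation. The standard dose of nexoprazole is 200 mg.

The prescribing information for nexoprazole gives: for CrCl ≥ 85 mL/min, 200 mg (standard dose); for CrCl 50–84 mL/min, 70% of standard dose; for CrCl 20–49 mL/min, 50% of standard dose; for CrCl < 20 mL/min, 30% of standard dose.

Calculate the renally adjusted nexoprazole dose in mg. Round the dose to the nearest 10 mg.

CrCl = (140 − 87) × 55 / (72 × 4.14) = 2915.0 / 298.08 ≈ 9.8 mL/min
CrCl ≈ 10 mL/min → bracket < 20 mL/min.
30% of 200 mg = 60 mg

60 mg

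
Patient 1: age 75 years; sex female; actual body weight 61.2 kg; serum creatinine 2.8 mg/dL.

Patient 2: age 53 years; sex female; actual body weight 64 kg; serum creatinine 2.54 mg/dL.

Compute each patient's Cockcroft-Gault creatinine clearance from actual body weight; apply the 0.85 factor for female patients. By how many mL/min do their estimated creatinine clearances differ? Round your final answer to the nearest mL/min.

9 mL/min

Patient 1: CrCl = (140 − 75) × 61.2 / (72 × 2.8) × 0.85 = 3978.0 / 201.60 × 0.85 ≈ 16.8 mL/min
Patient 2: CrCl = (140 − 53) × 64 / (72 × 2.54) × 0.85 = 5568.0 / 182.88 × 0.85 ≈ 25.9 mL/min
|16.8 − 25.9| = 9.1 mL/min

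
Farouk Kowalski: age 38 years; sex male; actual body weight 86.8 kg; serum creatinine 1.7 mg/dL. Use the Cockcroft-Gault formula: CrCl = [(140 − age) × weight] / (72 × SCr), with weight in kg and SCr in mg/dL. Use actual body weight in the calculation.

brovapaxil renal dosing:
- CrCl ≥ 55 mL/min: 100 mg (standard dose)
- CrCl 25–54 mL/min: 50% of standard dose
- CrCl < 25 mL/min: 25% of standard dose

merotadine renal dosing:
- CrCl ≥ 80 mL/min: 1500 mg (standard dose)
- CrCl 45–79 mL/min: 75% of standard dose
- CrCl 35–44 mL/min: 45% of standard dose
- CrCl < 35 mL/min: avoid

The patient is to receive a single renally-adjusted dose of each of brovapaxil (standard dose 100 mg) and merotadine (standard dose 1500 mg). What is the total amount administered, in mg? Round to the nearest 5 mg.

1225 mg

CrCl = (140 − 38) × 86.8 / (72 × 1.7) = 8853.6 / 122.40 ≈ 72.3 mL/min
CrCl ≈ 72 mL/min.
brovapaxil: ≥ 55 mL/min → 100% of 100 mg = 100 mg.
merotadine: 45–79 mL/min → 75% of 1500 mg = 1125 mg.
Total = 100 + 1125 = 1225 mg.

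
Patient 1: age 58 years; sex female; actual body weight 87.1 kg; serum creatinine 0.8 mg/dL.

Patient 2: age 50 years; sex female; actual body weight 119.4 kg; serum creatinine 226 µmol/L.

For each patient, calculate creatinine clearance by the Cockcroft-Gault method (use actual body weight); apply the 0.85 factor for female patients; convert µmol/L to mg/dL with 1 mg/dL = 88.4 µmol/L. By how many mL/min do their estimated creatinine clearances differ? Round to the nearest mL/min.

Patient 1: CrCl = (140 − 58) × 87.1 / (72 × 0.8) × 0.85 = 7142.2 / 57.60 × 0.85 ≈ 105.4 mL/min
Patient 2: SCr = 226 / 88.4 = 2.557 mg/dL
Patient 2: CrCl = (140 − 50) × 119.4 / (72 × 2.557) × 0.85 = 10746.0 / 184.10 × 0.85 ≈ 49.6 mL/min
|105.4 − 49.6| = 55.8 mL/min

56 mL/min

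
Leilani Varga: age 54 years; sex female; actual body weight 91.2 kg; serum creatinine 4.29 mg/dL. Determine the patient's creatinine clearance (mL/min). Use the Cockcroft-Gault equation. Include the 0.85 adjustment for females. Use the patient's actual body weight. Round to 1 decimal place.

21.6 mL/min

CrCl = (140 − 54) × 91.2 / (72 × 4.29) × 0.85 = 7843.2 / 308.88 × 0.85 ≈ 21.6 mL/min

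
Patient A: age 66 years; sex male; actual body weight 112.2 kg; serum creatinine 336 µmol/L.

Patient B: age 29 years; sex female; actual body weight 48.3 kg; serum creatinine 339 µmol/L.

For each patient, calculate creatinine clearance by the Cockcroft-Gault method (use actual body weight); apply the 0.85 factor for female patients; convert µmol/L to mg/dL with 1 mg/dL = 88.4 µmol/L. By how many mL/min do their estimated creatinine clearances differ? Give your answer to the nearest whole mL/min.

Patient A: SCr = 336 / 88.4 = 3.801 mg/dL
Patient A: CrCl = (140 − 66) × 112.2 / (72 × 3.801) = 8302.8 / 273.67 ≈ 30.3 mL/min
Patient B: SCr = 339 / 88.4 = 3.835 mg/dL
Patient B: CrCl = (140 − 29) × 48.3 / (72 × 3.835) × 0.85 = 5361.3 / 276.12 × 0.85 ≈ 16.5 mL/min
|30.3 − 16.5| = 13.8 mL/min

14 mL/min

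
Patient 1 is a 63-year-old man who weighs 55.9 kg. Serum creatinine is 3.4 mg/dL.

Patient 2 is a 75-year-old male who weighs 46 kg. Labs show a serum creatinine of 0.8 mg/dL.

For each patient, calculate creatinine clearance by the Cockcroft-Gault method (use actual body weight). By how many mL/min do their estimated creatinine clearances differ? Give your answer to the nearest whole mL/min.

Patient 1: CrCl = (140 − 63) × 55.9 / (72 × 3.4) = 4304.3 / 244.80 ≈ 17.6 mL/min
Patient 2: CrCl = (140 − 75) × 46 / (72 × 0.8) = 2990.0 / 57.60 ≈ 51.9 mL/min
|17.6 − 51.9| = 34.3 mL/min

34 mL/min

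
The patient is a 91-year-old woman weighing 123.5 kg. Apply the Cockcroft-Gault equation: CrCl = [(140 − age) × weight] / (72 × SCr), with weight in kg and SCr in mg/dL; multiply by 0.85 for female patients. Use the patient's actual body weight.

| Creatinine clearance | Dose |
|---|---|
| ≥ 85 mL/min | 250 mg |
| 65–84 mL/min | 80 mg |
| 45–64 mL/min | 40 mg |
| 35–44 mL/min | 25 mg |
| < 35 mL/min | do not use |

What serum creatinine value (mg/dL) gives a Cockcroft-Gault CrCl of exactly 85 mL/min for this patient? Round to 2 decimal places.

0.84 mg/dL

Standard dose requires CrCl ≥ 85 mL/min.
Set (140 − 91) × 123.5 × 0.85 / (72 × SCr) = 85
SCr = (140 − 91) × 123.5 × 0.85 / (72 × 85) = 0.840 mg/dL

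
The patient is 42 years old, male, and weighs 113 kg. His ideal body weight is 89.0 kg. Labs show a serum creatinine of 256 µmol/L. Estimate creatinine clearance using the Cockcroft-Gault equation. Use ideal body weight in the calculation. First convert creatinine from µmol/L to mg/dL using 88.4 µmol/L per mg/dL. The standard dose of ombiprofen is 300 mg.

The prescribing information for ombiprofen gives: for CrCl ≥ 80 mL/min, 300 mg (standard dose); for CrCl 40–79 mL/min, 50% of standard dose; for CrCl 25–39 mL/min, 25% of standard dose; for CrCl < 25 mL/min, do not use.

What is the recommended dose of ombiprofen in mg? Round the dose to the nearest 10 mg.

150 mg

SCr = 256 / 88.4 = 2.896 mg/dL
CrCl = (140 − 42) × 89 / (72 × 2.896) = 8722.0 / 208.51 ≈ 41.8 mL/min
CrCl ≈ 42 mL/min → bracket 40–79 mL/min.
50% of 300 mg = 150 mg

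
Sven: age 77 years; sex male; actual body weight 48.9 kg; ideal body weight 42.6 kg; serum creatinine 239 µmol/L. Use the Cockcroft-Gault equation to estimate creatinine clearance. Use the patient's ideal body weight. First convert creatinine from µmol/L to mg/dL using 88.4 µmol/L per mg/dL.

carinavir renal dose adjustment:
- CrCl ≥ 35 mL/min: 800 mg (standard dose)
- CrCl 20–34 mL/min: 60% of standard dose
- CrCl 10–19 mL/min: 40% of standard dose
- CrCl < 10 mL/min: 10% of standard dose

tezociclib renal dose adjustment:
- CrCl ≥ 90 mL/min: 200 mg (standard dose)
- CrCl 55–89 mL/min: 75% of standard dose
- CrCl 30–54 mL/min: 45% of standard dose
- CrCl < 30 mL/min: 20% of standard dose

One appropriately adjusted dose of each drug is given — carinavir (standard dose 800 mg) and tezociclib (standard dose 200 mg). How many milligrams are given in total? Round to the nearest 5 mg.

SCr = 239 / 88.4 = 2.704 mg/dL
CrCl = (140 − 77) × 42.6 / (72 × 2.704) = 2683.8 / 194.69 ≈ 13.8 mL/min
CrCl ≈ 14 mL/min.
carinavir: 10–19 mL/min → 40% of 800 mg = 320 mg.
tezociclib: < 30 mL/min → 20% of 200 mg = 40 mg.
Total = 320 + 40 = 360 mg.

360 mg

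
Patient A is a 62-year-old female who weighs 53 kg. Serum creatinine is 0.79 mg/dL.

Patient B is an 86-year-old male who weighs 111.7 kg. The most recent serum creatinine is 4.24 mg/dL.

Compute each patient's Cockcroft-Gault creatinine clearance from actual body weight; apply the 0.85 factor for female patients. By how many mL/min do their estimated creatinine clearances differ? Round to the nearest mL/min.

Patient A: CrCl = (140 − 62) × 53 / (72 × 0.79) × 0.85 = 4134.0 / 56.88 × 0.85 ≈ 61.8 mL/min
Patient B: CrCl = (140 − 86) × 111.7 / (72 × 4.24) = 6031.8 / 305.28 ≈ 19.8 mL/min
|61.8 − 19.8| = 42.0 mL/min

42 mL/min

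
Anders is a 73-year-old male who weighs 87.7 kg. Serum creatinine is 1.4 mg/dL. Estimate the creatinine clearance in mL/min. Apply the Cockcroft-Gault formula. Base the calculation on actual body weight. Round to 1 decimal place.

58.3 mL/min

CrCl = (140 − 73) × 87.7 / (72 × 1.4) = 5875.9 / 100.80 ≈ 58.3 mL/min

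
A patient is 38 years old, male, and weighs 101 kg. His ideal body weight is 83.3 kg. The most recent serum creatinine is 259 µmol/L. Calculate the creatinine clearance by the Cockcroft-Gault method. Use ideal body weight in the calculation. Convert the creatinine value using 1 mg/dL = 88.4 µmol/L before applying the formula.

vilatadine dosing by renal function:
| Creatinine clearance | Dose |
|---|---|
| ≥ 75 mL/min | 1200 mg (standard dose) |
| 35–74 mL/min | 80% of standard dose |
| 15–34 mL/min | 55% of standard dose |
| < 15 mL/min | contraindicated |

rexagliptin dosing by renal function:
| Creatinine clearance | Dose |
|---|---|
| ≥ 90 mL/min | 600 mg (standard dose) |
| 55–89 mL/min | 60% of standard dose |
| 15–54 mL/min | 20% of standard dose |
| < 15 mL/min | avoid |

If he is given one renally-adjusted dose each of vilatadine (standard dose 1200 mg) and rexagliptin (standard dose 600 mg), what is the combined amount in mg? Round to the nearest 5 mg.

1080 mg

SCr = 259 / 88.4 = 2.93 mg/dL
CrCl = (140 − 38) × 83.3 / (72 × 2.93) = 8496.6 / 210.96 ≈ 40.3 mL/min
CrCl ≈ 40 mL/min.
vilatadine: 35–74 mL/min → 80% of 1200 mg = 960 mg.
rexagliptin: 15–54 mL/min → 20% of 600 mg = 120 mg.
Total = 960 + 120 = 1080 mg.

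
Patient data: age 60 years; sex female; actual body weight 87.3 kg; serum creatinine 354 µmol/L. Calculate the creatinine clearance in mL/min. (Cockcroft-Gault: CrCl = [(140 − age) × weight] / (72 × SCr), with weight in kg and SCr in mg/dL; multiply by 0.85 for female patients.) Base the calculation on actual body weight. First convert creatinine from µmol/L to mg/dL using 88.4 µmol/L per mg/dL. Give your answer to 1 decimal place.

20.6 mL/min

SCr = 354 / 88.4 = 4.005 mg/dL
CrCl = (140 − 60) × 87.3 / (72 × 4.005) × 0.85 = 6984.0 / 288.36 × 0.85 ≈ 20.6 mL/min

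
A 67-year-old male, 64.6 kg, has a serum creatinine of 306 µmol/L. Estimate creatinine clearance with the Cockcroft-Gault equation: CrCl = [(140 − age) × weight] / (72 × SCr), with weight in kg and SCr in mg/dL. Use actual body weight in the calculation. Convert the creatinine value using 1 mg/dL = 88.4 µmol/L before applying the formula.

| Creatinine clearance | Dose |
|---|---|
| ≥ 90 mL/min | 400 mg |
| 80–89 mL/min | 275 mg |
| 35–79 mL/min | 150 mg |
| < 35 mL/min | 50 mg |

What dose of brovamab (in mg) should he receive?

SCr = 306 / 88.4 = 3.462 mg/dL
CrCl = (140 − 67) × 64.6 / (72 × 3.462) = 4715.8 / 249.26 ≈ 18.9 mL/min
CrCl ≈ 19 mL/min → bracket < 35 mL/min.
Dose for this bracket: 50 mg.

50 mg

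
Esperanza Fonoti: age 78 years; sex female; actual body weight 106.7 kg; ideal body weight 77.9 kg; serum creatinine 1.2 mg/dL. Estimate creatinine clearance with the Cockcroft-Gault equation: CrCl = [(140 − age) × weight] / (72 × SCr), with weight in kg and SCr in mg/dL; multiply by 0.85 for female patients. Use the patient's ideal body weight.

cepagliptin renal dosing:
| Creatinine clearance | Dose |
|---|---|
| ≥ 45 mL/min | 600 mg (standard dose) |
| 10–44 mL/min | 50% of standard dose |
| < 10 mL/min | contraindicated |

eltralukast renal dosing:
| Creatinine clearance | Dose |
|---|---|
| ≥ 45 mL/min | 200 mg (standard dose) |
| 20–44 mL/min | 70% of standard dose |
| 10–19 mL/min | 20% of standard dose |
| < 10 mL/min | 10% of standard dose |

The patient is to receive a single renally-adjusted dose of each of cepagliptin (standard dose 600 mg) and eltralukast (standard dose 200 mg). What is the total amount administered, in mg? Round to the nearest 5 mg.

CrCl = (140 − 78) × 77.9 / (72 × 1.2) × 0.85 = 4829.8 / 86.40 × 0.85 ≈ 47.5 mL/min
CrCl ≈ 48 mL/min.
cepagliptin: ≥ 45 mL/min → 100% of 600 mg = 600 mg.
eltralukast: ≥ 45 mL/min → 100% of 200 mg = 200 mg.
Total = 600 + 200 = 800 mg.

800 mg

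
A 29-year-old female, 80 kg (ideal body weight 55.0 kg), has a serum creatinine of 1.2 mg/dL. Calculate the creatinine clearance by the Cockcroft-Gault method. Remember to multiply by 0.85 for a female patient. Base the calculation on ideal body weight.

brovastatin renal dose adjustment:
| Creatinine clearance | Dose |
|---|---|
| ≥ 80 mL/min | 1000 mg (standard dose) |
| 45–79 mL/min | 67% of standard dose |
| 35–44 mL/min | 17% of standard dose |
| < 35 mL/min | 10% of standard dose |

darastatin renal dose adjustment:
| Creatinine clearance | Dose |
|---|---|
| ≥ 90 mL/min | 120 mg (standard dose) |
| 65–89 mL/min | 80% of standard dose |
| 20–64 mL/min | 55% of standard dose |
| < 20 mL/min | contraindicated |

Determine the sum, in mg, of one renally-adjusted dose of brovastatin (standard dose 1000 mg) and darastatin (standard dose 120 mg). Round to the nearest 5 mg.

CrCl = (140 − 29) × 55 / (72 × 1.2) × 0.85 = 6105.0 / 86.40 × 0.85 ≈ 60.1 mL/min
CrCl ≈ 60 mL/min.
brovastatin: 45–79 mL/min → 67% of 1000 mg = 670 mg.
darastatin: 20–64 mL/min → 55% of 120 mg = 66 mg.
Total = 670 + 66 = 736 mg.

735 mg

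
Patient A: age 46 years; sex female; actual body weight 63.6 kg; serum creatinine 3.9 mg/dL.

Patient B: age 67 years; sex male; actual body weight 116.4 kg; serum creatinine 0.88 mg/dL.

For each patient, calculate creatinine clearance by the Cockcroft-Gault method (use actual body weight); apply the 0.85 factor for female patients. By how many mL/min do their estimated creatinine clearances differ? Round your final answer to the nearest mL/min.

116 mL/min

Patient A: CrCl = (140 − 46) × 63.6 / (72 × 3.9) × 0.85 = 5978.4 / 280.80 × 0.85 ≈ 18.1 mL/min
Patient B: CrCl = (140 − 67) × 116.4 / (72 × 0.88) = 8497.2 / 63.36 ≈ 134.1 mL/min
|18.1 − 134.1| = 116.0 mL/min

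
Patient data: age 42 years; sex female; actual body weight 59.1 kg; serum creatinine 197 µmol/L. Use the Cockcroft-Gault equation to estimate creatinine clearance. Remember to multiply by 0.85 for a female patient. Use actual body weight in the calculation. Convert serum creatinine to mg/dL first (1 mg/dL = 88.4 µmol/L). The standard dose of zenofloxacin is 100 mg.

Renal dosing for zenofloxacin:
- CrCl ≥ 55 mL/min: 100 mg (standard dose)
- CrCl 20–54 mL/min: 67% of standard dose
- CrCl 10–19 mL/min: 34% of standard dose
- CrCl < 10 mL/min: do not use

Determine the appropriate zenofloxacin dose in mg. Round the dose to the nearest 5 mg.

SCr = 197 / 88.4 = 2.229 mg/dL
CrCl = (140 − 42) × 59.1 / (72 × 2.229) × 0.85 = 5791.8 / 160.49 × 0.85 ≈ 30.7 mL/min
CrCl ≈ 31 mL/min → bracket 20–54 mL/min.
67% of 100 mg = 67 mg → 65 mg

65 mg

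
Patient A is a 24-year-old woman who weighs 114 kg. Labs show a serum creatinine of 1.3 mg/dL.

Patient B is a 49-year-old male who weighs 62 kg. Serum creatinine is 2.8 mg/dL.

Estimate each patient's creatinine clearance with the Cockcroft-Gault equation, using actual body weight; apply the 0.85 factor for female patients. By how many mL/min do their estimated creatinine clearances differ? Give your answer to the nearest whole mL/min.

92 mL/min

Patient A: CrCl = (140 − 24) × 114 / (72 × 1.3) × 0.85 = 13224.0 / 93.60 × 0.85 ≈ 120.1 mL/min
Patient B: CrCl = (140 − 49) × 62 / (72 × 2.8) = 5642.0 / 201.60 ≈ 28.0 mL/min
|120.1 − 28.0| = 92.1 mL/min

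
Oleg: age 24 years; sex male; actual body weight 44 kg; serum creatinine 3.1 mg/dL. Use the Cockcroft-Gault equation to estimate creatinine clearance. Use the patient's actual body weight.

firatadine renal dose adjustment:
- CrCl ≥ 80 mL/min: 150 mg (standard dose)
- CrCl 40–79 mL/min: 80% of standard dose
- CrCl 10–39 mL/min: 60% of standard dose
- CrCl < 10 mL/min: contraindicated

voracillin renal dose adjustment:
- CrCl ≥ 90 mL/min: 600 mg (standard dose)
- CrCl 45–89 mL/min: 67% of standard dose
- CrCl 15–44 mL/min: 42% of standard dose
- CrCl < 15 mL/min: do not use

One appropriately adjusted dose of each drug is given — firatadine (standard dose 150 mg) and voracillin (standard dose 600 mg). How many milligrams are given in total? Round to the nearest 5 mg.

CrCl = (140 − 24) × 44 / (72 × 3.1) = 5104.0 / 223.20 ≈ 22.9 mL/min
CrCl ≈ 23 mL/min.
firatadine: 10–39 mL/min → 60% of 150 mg = 90 mg.
voracillin: 15–44 mL/min → 42% of 600 mg = 252 mg.
Total = 90 + 252 = 342 mg.

340 mg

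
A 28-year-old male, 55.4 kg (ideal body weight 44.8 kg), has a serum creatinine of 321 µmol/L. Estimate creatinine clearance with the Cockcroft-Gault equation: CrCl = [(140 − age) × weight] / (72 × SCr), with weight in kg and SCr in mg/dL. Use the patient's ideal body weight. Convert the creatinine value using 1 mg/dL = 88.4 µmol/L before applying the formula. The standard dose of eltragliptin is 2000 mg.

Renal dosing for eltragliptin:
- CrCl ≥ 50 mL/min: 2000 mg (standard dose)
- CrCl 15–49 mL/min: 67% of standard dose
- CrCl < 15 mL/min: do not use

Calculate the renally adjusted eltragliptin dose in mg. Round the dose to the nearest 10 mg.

SCr = 321 / 88.4 = 3.631 mg/dL
CrCl = (140 − 28) × 44.8 / (72 × 3.631) = 5017.6 / 261.43 ≈ 19.2 mL/min
CrCl ≈ 19 mL/min → bracket 15–49 mL/min.
67% of 2000 mg = 1340 mg

1340 mg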